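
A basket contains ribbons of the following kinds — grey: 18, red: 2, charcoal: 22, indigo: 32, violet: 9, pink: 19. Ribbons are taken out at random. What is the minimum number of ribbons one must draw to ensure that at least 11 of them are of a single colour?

52

By pigeonhole, the 6 colours are the holes; the ribbons drawn are the pigeons.
To avoid 11 of any one colour, the worst case takes at most 10 of each colour, or every ribbon of a colour that has fewer than 10.
That gives 10 + 2 + 10 + 10 + 9 + 10 = 51 ribbons with no colour reaching 11.
The next ribbon forces some colour to 11, so 51 + 1 = 52.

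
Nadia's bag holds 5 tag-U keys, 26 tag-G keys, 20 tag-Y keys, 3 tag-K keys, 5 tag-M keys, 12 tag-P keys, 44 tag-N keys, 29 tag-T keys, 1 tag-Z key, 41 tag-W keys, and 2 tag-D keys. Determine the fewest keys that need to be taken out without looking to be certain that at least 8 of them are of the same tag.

59

By the pigeonhole principle, put each drawn key into a box by tag. The largest draw with every box below 8 takes min(count, 7) from each tag; tags with fewer than 7 contribute all they have.
Σ min(cᵢ, 7) = 5 + 7 + 7 + 3 + 5 + 7 + 7 + 7 + 1 + 7 + 2 = 58.
Draw number 58 + 1 = 59 must push one box to 8.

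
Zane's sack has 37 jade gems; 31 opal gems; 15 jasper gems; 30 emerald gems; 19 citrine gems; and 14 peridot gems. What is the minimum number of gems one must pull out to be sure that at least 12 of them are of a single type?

Pigeonhole: put each drawn gem into a box by type. The largest draw with every box below 12 takes min(count, 11) from each type.
Σ min(cᵢ, 11) = 11 + 11 + 11 + 11 + 11 + 11 = 66.
Draw number 66 + 1 = 67 must push one box to 12.

67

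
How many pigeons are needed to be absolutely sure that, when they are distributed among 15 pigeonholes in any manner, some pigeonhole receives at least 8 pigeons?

With 105 pigeons one could put exactly 7 in each of the 15 pigeonholes, and no pigeonhole would reach 8.
By the pigeonhole principle, one more pigeon must land in a pigeonhole that already has 7, giving it 8.
So 15 × 7 + 1 = 106 pigeons are required.

106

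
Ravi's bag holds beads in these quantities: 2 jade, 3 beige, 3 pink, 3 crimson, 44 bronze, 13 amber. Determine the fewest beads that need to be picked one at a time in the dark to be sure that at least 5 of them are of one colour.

By the pigeonhole principle, the 6 colours are the holes; the beads drawn are the pigeons.
To avoid 5 of any one colour, the worst case takes at most 4 of each colour, or every bead of a colour that has fewer than 4.
That gives 2 + 3 + 3 + 3 + 4 + 4 = 19 beads with no colour reaching 5.
The next bead forces some colour to 5, so 19 + 1 = 20.

20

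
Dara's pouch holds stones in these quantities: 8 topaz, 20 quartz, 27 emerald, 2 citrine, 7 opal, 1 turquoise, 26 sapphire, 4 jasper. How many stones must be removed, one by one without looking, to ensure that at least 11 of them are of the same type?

The 8 types are the holes; the stones drawn are the pigeons.
To avoid 11 of any one type, the worst case takes at most 10 of each type, or every stone of a type that has fewer than 10.
That gives 8 + 10 + 10 + 2 + 7 + 1 + 10 + 4 = 52 stones with no type reaching 11.
The next stone forces some type to 11, so 52 + 1 = 53.

53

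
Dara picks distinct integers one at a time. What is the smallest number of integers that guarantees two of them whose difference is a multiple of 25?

Integers whose pairwise differences are multiples of 25 are exactly those sharing a remainder mod 25. By pigeonhole, the 25 residue classes mod 25 are the pigeonholes.
With 25 integers one could put 1 in each residue class and have no class reach 2.
The 26th integer pushes some class to 2, so 25·1 + 1 = 26.

26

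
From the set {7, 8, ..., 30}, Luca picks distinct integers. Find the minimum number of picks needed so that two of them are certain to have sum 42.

Group the elements by complementary pair {x, 42−x}: {12,30}, {13,29}, {14,28}, …, giving 9 two-element pairs, the single value 21 (it cannot pair with itself since the integers are distinct), and 5 integers whose partner 42−x falls outside [7,30].
Pigeonhole: treating each of those 15 groups as a pigeonhole, one can pick one integer per group — 15 integers — with no two summing to 42.
The 16th integer lands in an occupied pair, forcing a sum of 42.

16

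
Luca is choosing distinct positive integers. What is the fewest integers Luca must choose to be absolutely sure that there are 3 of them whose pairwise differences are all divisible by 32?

Integers whose pairwise differences are multiples of 32 are exactly those sharing a remainder mod 32. By the pigeonhole principle, the 32 residue classes mod 32 are the pigeonholes.
With 64 integers one could put 2 in each residue class and have no class reach 3.
The 65th integer pushes some class to 3, so 32·2 + 1 = 65.

65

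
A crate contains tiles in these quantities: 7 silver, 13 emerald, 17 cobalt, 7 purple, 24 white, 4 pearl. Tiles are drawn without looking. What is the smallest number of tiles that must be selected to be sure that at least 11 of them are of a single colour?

49

An adversary could hand out at most 10 tiles per colour (silver, purple, pearl run out sooner): 7 + 10 + 10 + 7 + 10 + 4 = 48 tiles and still no colour has 11.
By pigeonhole, one more tile lands in a colour already at 10, so 49 draws are enough and 48 are not.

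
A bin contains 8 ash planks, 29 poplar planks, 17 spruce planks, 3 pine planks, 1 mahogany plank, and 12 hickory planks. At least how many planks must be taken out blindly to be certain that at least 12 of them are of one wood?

The 6 woods are the holes; the planks drawn are the pigeons.
To avoid 12 of any one wood, the worst case takes at most 11 of each wood, or every plank of a wood that has fewer than 11.
That gives 8 + 11 + 11 + 3 + 1 + 11 = 45 planks with no wood reaching 12.
The next plank forces some wood to 12, so 45 + 1 = 46.

46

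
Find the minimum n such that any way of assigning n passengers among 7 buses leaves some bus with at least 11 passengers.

71

With 70 passengers one could put exactly 10 in each of the 7 buses, and no bus would reach 11.
One more passenger must land in a bus that already has 10, giving it 11.
So 7 × 10 + 1 = 71 passengers are required.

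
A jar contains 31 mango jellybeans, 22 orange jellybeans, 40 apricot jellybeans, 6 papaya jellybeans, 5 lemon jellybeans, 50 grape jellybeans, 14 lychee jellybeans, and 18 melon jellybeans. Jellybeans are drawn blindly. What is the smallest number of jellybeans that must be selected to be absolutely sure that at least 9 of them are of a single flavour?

Put each drawn jellybean into a box by flavour. The largest draw with every box below 9 takes min(count, 8) from each flavour; flavours with fewer than 8 contribute all they have.
Σ min(cᵢ, 8) = 8 + 8 + 8 + 6 + 5 + 8 + 8 + 8 = 59.
Draw number 59 + 1 = 60 must push one box to 9.

60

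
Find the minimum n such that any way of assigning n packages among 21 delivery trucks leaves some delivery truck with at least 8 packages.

148

With 147 packages one could put exactly 7 in each of the 21 delivery trucks, and no delivery truck would reach 8.
By pigeonhole, one more package must land in a delivery truck that already has 7, giving it 8.
So 21 × 7 + 1 = 148 packages are required.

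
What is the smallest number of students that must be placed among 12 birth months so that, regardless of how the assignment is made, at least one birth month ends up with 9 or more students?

97

With 96 students one could put exactly 8 in each of the 12 birth months, and no birth month would reach 9.
Pigeonhole: one more student must land in a birth month that already has 8, giving it 9.
So 12 × 8 + 1 = 97 students are required.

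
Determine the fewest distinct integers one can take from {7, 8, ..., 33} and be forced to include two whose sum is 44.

Two chosen integers sum to 44 exactly when both halves of some pair {x, 44−x} with 11 ≤ x ≤ 44−x ≤ 33 are chosen — 11 such pairs.
The remaining 5 elements (those with no distinct partner in range) can never complete a 44-sum, so the worst case takes all of them and one from each pair: 5 + 11 = 16.
The 17th integer has to be the second member of some pair, so 16 + 1 = 17.

17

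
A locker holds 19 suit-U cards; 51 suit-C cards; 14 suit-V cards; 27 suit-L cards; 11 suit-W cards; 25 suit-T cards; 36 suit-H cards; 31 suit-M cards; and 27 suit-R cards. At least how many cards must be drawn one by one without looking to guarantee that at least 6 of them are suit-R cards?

220

In the worst case for collecting suit-R cards, every non-suit-R card comes out first.
There are 19 + 51 + 14 + 27 + 11 + 25 + 36 + 31 = 214 non-suit-R cards altogether.
After those, each further card must be suit-R, so 214 + 6 = 220 draws guarantee 6 suit-R cards.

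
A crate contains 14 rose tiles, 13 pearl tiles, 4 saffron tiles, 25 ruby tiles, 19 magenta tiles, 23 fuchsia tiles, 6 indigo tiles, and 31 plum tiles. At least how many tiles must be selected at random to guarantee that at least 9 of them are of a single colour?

By the pigeonhole principle, the 8 colours are the holes; the tiles drawn are the pigeons.
To avoid 9 of any one colour, the worst case takes at most 8 of each colour, or every tile of a colour that has fewer than 8.
That gives 8 + 8 + 4 + 8 + 8 + 8 + 6 + 8 = 58 tiles with no colour reaching 9.
The next tile forces some colour to 9, so 58 + 1 = 59.

59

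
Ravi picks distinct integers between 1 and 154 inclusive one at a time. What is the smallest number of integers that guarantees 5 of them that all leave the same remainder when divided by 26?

105

The 26 residue classes mod 26 are the pigeonholes.
With 104 integers one could put 4 in each residue class and have no class reach 5.
The 105th integer pushes some class to 5, so 26·4 + 1 = 105.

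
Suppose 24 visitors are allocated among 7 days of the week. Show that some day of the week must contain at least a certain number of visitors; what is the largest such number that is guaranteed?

The 7 days of the week are the holes and the 24 visitors are the pigeons.
If every day of the week held at most 3 visitors, the total would be at most 7 × 3 = 21, which is less than 24.
So some day of the week holds at least ⌈24/7⌉ = 4 visitors.

4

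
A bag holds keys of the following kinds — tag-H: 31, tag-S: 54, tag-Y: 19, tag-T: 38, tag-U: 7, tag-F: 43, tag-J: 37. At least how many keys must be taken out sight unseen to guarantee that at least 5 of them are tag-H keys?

In the worst case for collecting tag-H keys, every non-tag-H key comes out first.
There are 54 + 19 + 38 + 7 + 43 + 37 = 198 non-tag-H keys altogether.
After those, each further key must be tag-H, so 198 + 5 = 203 draws guarantee 5 tag-H keys.

203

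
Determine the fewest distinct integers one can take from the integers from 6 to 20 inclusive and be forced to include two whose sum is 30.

11

Group the elements by complementary pair {x, 30−x}: {10,20}, {11,19}, {12,18}, …, giving 5 two-element pairs, the single value 15 (it cannot pair with itself since the integers are distinct), and 4 integers whose partner 30−x falls outside [6,20].
Treating each of those 10 groups as a pigeonhole, one can pick one integer per group — 10 integers — with no two summing to 30.
The 11th integer lands in an occupied pair, forcing a sum of 30.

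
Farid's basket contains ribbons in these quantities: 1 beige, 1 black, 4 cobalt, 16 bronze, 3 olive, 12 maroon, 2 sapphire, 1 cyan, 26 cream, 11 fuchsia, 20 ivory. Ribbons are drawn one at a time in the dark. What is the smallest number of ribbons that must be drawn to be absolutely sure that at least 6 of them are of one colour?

38

By the pigeonhole principle, the 11 colours are the holes; the ribbons drawn are the pigeons.
To avoid 6 of any one colour, the worst case takes at most 5 of each colour, or every ribbon of a colour that has fewer than 5.
That gives 1 + 1 + 4 + 5 + 3 + 5 + 2 + 1 + 5 + 5 + 5 = 37 ribbons with no colour reaching 6.
The next ribbon forces some colour to 6, so 37 + 1 = 38.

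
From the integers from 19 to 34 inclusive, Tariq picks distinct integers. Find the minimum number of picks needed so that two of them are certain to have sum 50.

11

Group the elements by complementary pair {x, 50−x}: {19,31}, {20,30}, {21,29}, …, giving 6 two-element pairs, the single value 25 (it cannot pair with itself since the integers are distinct), and 3 integers whose partner 50−x falls outside [19,34].
Treating each of those 10 groups as a pigeonhole, one can pick one integer per group — 10 integers — with no two summing to 50.
The 11th integer lands in an occupied pair, forcing a sum of 50.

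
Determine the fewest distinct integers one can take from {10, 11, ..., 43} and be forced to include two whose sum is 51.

19

A set avoiding the sum 51 can contain at most one of each pair {x, 51−x}, plus the 2 elements whose complement lies outside the range.
The integers 26, …, 43 (18 of them) are such a set: any two sum to at least 26+27 = 53 > 51.
By the pigeonhole principle, any 19th integer completes one of the 16 pairs, so 19 choices force a sum of 51.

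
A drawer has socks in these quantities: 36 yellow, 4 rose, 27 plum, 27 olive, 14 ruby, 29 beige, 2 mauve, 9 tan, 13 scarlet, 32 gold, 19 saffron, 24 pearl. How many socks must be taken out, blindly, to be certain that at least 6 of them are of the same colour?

An adversary could hand out at most 5 socks per colour (rose, mauve run out sooner): 5 + 4 + 5 + 5 + 5 + 5 + 2 + 5 + 5 + 5 + 5 + 5 = 56 socks and still no colour has 6.
Pigeonhole: one more sock lands in a colour already at 5, so 57 draws are enough and 56 are not.

57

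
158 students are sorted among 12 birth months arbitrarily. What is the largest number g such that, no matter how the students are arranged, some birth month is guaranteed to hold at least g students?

By the pigeonhole principle, the 12 birth months are the holes and the 158 students are the pigeons.
If every birth month held at most 13 students, the total would be at most 12 × 13 = 156, which is less than 158.
So some birth month holds at least ⌈158/12⌉ = 14 students.

14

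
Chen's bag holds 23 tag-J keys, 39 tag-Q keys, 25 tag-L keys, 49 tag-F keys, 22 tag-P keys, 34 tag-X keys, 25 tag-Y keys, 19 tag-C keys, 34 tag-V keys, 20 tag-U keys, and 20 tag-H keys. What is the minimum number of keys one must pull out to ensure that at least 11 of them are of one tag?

An adversary could hand out at most 10 keys per tag: 10 + 10 + 10 + 10 + 10 + 10 + 10 + 10 + 10 + 10 + 10 = 110 keys and still no tag has 11.
One more key lands in a tag already at 10, so 111 draws are enough and 110 are not.

111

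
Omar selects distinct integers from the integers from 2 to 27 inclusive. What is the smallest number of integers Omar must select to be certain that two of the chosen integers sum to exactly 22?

18

Group the elements by complementary pair {x, 22−x}: {2,20}, {3,19}, {4,18}, …, giving 9 two-element pairs; the single value 11 (it cannot pair with itself since the integers are distinct); and 7 integers whose partner 22−x falls outside [2,27].
Treating each of those 17 groups as a pigeonhole, one can pick one integer per group — 17 integers — with no two summing to 22.
The 18th integer lands in an occupied pair, forcing a sum of 22.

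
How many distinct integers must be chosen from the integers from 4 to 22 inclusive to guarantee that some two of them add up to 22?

13

Group the elements by complementary pair {x, 22−x}: {4,18}, {5,17}, {6,16}, …, giving 7 two-element pairs, the single value 11 (it cannot pair with itself since the integers are distinct), and 4 integers whose partner 22−x falls outside [4,22].
By the pigeonhole principle, treating each of those 12 groups as a pigeonhole, one can pick one integer per group — 12 integers — with no two summing to 22.
The 13th integer lands in an occupied pair, forcing a sum of 22.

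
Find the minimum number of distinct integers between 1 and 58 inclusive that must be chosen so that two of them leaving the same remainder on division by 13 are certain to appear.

14

By pigeonhole, the 13 residue classes mod 13 are the pigeonholes.
With 13 integers one could put 1 in each residue class and have no class reach 2.
The 14th integer pushes some class to 2, so 13·1 + 1 = 14.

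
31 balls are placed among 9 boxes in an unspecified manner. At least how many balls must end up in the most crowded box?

4

The 9 boxes are the holes and the 31 balls are the pigeons.
If every box held at most 3 balls, the total would be at most 9 × 3 = 27, which is less than 31.
So some box holds at least ⌈31/9⌉ = 4 balls.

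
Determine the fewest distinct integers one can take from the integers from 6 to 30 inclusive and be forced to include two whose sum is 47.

19

Group the elements by complementary pair {x, 47−x}: {17,30}, {18,29}, {19,28}, …, giving 7 two-element pairs and 11 integers whose partner 47−x falls outside [6,30].
Treating each of those 18 groups as a pigeonhole, one can pick one integer per group — 18 integers — with no two summing to 47.
The 19th integer lands in an occupied pair, forcing a sum of 47.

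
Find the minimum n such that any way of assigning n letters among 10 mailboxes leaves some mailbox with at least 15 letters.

With 140 letters one could put exactly 14 in each of the 10 mailboxes, and no mailbox would reach 15.
One more letter must land in a mailbox that already has 14, giving it 15.
So 10 × 14 + 1 = 141 letters are required.

141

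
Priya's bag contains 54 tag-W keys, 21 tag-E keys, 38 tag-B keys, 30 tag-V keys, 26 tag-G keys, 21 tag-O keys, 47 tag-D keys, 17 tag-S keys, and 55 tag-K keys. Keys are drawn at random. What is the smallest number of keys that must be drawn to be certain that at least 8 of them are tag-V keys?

In the worst case for collecting tag-V keys, every non-tag-V key comes out first.
There are 54 + 21 + 38 + 26 + 21 + 47 + 17 + 55 = 279 non-tag-V keys altogether.
After those, each further key must be tag-V, so 279 + 8 = 287 draws guarantee 8 tag-V keys.

287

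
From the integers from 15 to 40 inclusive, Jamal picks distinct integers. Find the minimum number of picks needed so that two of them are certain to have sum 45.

Two chosen integers sum to 45 exactly when both halves of some pair {x, 45−x} with 15 ≤ x ≤ 45−x ≤ 30 are chosen — 8 such pairs.
The remaining 10 elements (those with no distinct partner in range) can never complete a 45-sum, so the worst case takes all of them and one from each pair: 10 + 8 = 18.
The 19th integer has to be the second member of some pair, so 18 + 1 = 19.

19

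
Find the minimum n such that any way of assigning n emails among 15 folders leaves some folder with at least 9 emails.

121

With 120 emails one could put exactly 8 in each of the 15 folders, and no folder would reach 9.
One more email must land in a folder that already has 8, giving it 9.
So 15 × 8 + 1 = 121 emails are required.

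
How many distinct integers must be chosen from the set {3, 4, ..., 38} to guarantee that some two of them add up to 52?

Group the elements by complementary pair {x, 52−x}: {14,38}, {15,37}, {16,36}, …, giving 12 two-element pairs; the single value 26 (it cannot pair with itself since the integers are distinct); and 11 integers whose partner 52−x falls outside [3,38].
Pigeonhole: treating each of those 24 groups as a pigeonhole, one can pick one integer per group — 24 integers — with no two summing to 52.
The 25th integer lands in an occupied pair, forcing a sum of 52.

25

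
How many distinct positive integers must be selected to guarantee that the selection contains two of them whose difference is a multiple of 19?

20

Integers whose pairwise differences are multiples of 19 are exactly those sharing a remainder mod 19. By pigeonhole, the 19 residue classes mod 19 are the pigeonholes.
With 19 integers one could put 1 in each residue class and have no class reach 2.
The 20th integer pushes some class to 2, so 19·1 + 1 = 20.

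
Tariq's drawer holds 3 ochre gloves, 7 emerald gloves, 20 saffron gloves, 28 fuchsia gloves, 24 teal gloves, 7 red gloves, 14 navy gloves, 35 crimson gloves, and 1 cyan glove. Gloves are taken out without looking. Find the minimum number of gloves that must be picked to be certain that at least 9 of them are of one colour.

Pigeonhole: put each drawn glove into a box by colour. The largest draw with every box below 9 takes min(count, 8) from each colour; colours with fewer than 8 contribute all they have.
Σ min(cᵢ, 8) = 3 + 7 + 8 + 8 + 8 + 7 + 8 + 8 + 1 = 58.
Draw number 58 + 1 = 59 must push one box to 9.

59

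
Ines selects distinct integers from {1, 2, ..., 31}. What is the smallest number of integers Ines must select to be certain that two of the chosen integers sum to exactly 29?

18

A set avoiding the sum 29 can contain at most one of each pair {x, 29−x}, plus the 3 elements whose complement lies outside the range.
The integers 15, …, 31 (17 of them) are such a set: any two sum to at least 15+16 = 31 > 29.
By pigeonhole, any 18th integer completes one of the 14 pairs, so 18 choices force a sum of 29.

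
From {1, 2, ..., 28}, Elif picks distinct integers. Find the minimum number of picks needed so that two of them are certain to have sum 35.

Two chosen integers sum to 35 exactly when both halves of some pair {x, 35−x} with 7 ≤ x ≤ 35−x ≤ 28 are chosen — 11 such pairs.
The remaining 6 elements (those with no distinct partner in range) can never complete a 35-sum, so the worst case takes all of them and one from each pair: 6 + 11 = 17.
By the pigeonhole principle, the 18th integer has to be the second member of some pair, so 17 + 1 = 18.

18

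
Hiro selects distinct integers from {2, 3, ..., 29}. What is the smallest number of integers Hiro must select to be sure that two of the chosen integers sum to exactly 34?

17

Two chosen integers sum to 34 exactly when both halves of some pair {x, 34−x} with 5 ≤ x ≤ 34−x ≤ 29 are chosen — 12 such pairs.
The remaining 4 elements (those with no distinct partner in range) can never complete a 34-sum, so the worst case takes all of them and one from each pair: 4 + 12 = 16.
By the pigeonhole principle, the 17th integer has to be the second member of some pair, so 16 + 1 = 17.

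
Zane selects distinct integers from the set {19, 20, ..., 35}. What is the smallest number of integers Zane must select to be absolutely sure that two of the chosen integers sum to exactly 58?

12

Two chosen integers sum to 58 exactly when both halves of some pair {x, 58−x} with 23 ≤ x ≤ 58−x ≤ 35 are chosen — 6 such pairs.
The remaining 5 elements (those with no distinct partner in range) can never complete a 58-sum, so the worst case takes all of them and one from each pair: 5 + 6 = 11.
The 12th integer has to be the second member of some pair, so 11 + 1 = 12.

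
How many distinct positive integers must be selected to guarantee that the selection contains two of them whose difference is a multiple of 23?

24

Integers whose pairwise differences are multiples of 23 are exactly those sharing a remainder mod 23. The 23 residue classes mod 23 are the pigeonholes.
With 23 integers one could put 1 in each residue class and have no class reach 2.
The 24th integer pushes some class to 2, so 23·1 + 1 = 24.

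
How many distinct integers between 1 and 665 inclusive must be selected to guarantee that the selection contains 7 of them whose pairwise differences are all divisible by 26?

Integers whose pairwise differences are multiples of 26 are exactly those sharing a remainder mod 26. By the pigeonhole principle, the 26 residue classes mod 26 are the pigeonholes.
With 156 integers one could put 6 in each residue class and have no class reach 7.
The 157th integer pushes some class to 7, so 26·6 + 1 = 157.

157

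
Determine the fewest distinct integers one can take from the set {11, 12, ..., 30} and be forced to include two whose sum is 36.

Group the elements by complementary pair {x, 36−x}: {11,25}, {12,24}, {13,23}, …, giving 7 two-element pairs; the single value 18 (it cannot pair with itself since the integers are distinct); and 5 integers whose partner 36−x falls outside [11,30].
Pigeonhole: treating each of those 13 groups as a pigeonhole, one can pick one integer per group — 13 integers — with no two summing to 36.
The 14th integer lands in an occupied pair, forcing a sum of 36.

14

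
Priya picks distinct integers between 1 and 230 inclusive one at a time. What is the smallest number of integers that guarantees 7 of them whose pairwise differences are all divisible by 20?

Integers whose pairwise differences are multiples of 20 are exactly those sharing a remainder mod 20. By pigeonhole, the 20 residue classes mod 20 are the pigeonholes.
With 120 integers one could put 6 in each residue class and have no class reach 7.
The 121st integer pushes some class to 7, so 20·6 + 1 = 121.

121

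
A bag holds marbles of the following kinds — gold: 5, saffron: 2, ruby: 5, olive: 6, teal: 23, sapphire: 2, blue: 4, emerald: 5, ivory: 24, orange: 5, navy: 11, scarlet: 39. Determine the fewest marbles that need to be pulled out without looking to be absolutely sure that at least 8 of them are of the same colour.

An adversary could hand out at most 7 marbles per colour (8 colours run out sooner): 5 + 2 + 5 + 6 + 7 + 2 + 4 + 5 + 7 + 5 + 7 + 7 = 62 marbles and still no colour has 8.
One more marble lands in a colour already at 7, so 63 draws are enough and 62 are not.

63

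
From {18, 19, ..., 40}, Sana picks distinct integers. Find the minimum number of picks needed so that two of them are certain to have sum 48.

18

A set avoiding the sum 48 can contain at most one of each pair {x, 48−x}, plus the 11 elements whose complement lies outside the range or equal to its own complement.
The integers 24, …, 40 (17 of them) are such a set: any two sum to at least 24+25 = 49 > 48.
By pigeonhole, any 18th integer completes one of the 6 pairs, so 18 choices force a sum of 48.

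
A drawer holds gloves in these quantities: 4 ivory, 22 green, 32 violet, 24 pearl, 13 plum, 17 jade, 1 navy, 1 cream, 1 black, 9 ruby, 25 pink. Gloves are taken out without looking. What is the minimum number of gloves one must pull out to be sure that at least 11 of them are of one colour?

77

The 11 colours are the holes; the gloves drawn are the pigeons.
To avoid 11 of any one colour, the worst case takes at most 10 of each colour, or every glove of a colour that has fewer than 10.
That gives 4 + 10 + 10 + 10 + 10 + 10 + 1 + 1 + 1 + 9 + 10 = 76 gloves with no colour reaching 11.
The next glove forces some colour to 11, so 76 + 1 = 77.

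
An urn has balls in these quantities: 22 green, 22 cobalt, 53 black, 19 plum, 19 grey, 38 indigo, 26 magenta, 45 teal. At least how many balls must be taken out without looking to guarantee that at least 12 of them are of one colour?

89

An adversary could hand out at most 11 balls per colour: 11 + 11 + 11 + 11 + 11 + 11 + 11 + 11 = 88 balls and still no colour has 12.
One more ball lands in a colour already at 11, so 89 draws are enough and 88 are not.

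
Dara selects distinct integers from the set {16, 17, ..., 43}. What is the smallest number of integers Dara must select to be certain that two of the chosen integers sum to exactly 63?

17

A set avoiding the sum 63 can contain at most one of each pair {x, 63−x}, plus the 4 elements whose complement lies outside the range.
The integers 16, …, 31 (16 of them) are such a set: any two sum to at least 16+17 = 33 and at most 30+31 = 61 < 63.
Any 17th integer completes one of the 12 pairs, so 17 choices force a sum of 63.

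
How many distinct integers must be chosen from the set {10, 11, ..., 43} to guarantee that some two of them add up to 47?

Two chosen integers sum to 47 exactly when both halves of some pair {x, 47−x} with 10 ≤ x ≤ 47−x ≤ 37 are chosen — 14 such pairs.
The remaining 6 elements (those with no distinct partner in range) can never complete a 47-sum, so the worst case takes all of them and one from each pair: 6 + 14 = 20.
By the pigeonhole principle, the 21st integer has to be the second member of some pair, so 20 + 1 = 21.

21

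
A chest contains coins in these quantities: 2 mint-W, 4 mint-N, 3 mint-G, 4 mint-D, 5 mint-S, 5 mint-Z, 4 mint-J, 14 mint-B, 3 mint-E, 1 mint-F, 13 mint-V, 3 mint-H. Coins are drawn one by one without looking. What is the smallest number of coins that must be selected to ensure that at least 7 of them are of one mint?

By pigeonhole, the 12 mints are the holes; the coins drawn are the pigeons.
To avoid 7 of any one mint, the worst case takes at most 6 of each mint, or every coin of a mint that has fewer than 6.
That gives 2 + 4 + 3 + 4 + 5 + 5 + 4 + 6 + 3 + 1 + 6 + 3 = 46 coins with no mint reaching 7.
The next coin forces some mint to 7, so 46 + 1 = 47.

47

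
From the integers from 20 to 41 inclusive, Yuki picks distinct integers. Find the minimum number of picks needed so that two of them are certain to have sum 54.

16

A set avoiding the sum 54 can contain at most one of each pair {x, 54−x}, plus the 8 elements whose complement lies outside the range or equal to its own complement.
The integers 27, …, 41 (15 of them) are such a set: any two sum to at least 27+28 = 55 > 54.
Any 16th integer completes one of the 7 pairs, so 16 choices force a sum of 54.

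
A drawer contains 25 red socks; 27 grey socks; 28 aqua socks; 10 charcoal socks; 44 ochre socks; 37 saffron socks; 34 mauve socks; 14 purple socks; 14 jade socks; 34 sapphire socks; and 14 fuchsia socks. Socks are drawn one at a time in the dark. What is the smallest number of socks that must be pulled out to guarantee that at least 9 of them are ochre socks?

In the worst case for collecting ochre socks, every non-ochre sock comes out first.
There are 25 + 27 + 28 + 10 + 37 + 34 + 14 + 14 + 34 + 14 = 237 non-ochre socks altogether.
After those, each further sock must be ochre, so 237 + 9 = 246 draws guarantee 9 ochre socks.

246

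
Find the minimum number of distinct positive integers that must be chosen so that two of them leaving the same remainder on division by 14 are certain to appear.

Pigeonhole: the 14 residue classes mod 14 are the pigeonholes.
With 14 integers one could put 1 in each residue class and have no class reach 2.
The 15th integer pushes some class to 2, so 14·1 + 1 = 15.

15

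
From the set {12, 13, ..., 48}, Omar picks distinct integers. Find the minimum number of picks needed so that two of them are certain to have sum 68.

24

Group the elements by complementary pair {x, 68−x}: {20,48}, {21,47}, {22,46}, …, giving 14 two-element pairs, the single value 34 (it cannot pair with itself since the integers are distinct), and 8 integers whose partner 68−x falls outside [12,48].
Treating each of those 23 groups as a pigeonhole, one can pick one integer per group — 23 integers — with no two summing to 68.
The 24th integer lands in an occupied pair, forcing a sum of 68.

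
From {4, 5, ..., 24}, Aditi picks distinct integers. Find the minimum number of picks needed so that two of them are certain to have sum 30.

Two chosen integers sum to 30 exactly when both halves of some pair {x, 30−x} with 6 ≤ x ≤ 30−x ≤ 24 are chosen — 9 such pairs.
The remaining 3 elements (those with no distinct partner in range) can never complete a 30-sum, so the worst case takes all of them and one from each pair: 3 + 9 = 12.
By the pigeonhole principle, the 13th integer has to be the second member of some pair, so 12 + 1 = 13.

13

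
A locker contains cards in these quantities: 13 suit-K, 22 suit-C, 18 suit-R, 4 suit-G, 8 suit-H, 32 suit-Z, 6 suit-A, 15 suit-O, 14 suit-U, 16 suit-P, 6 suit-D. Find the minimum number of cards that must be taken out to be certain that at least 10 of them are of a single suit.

Put each drawn card into a box by suit. The largest draw with every box below 10 takes min(count, 9) from each suit; suits with fewer than 9 contribute all they have.
Σ min(cᵢ, 9) = 9 + 9 + 9 + 4 + 8 + 9 + 6 + 9 + 9 + 9 + 6 = 87.
Draw number 87 + 1 = 88 must push one box to 10.

88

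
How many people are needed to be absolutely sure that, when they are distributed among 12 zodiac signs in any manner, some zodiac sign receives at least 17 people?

With 192 people one could put exactly 16 in each of the 12 zodiac signs, and no zodiac sign would reach 17.
By the pigeonhole principle, one more person must land in a zodiac sign that already has 16, giving it 17.
So 12 × 16 + 1 = 193 people are required.

193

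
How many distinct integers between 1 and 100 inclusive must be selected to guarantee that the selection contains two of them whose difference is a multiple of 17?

Integers whose pairwise differences are multiples of 17 are exactly those sharing a remainder mod 17. By the pigeonhole principle, the 17 residue classes mod 17 are the pigeonholes.
With 17 integers one could put 1 in each residue class and have no class reach 2.
The 18th integer pushes some class to 2, so 17·1 + 1 = 18.

18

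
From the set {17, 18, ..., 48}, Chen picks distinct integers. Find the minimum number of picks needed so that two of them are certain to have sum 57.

21

A set avoiding the sum 57 can contain at most one of each pair {x, 57−x}, plus the 8 elements whose complement lies outside the range.
The integers 29, …, 48 (20 of them) are such a set: any two sum to at least 29+30 = 59 > 57.
Pigeonhole: any 21st integer completes one of the 12 pairs, so 21 choices force a sum of 57.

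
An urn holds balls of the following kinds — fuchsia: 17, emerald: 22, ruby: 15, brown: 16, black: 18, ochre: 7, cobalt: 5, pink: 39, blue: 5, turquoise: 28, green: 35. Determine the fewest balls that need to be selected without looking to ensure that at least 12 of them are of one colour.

106

By the pigeonhole principle, the 11 colours are the holes; the balls drawn are the pigeons.
To avoid 12 of any one colour, the worst case takes at most 11 of each colour, or every ball of a colour that has fewer than 11.
That gives 11 + 11 + 11 + 11 + 11 + 7 + 5 + 11 + 5 + 11 + 11 = 105 balls with no colour reaching 12.
The next ball forces some colour to 12, so 105 + 1 = 106.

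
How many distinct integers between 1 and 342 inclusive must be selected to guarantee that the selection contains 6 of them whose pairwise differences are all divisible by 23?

116

Integers whose pairwise differences are multiples of 23 are exactly those sharing a remainder mod 23. By the pigeonhole principle, the 23 residue classes mod 23 are the pigeonholes.
With 115 integers one could put 5 in each residue class and have no class reach 6.
The 116th integer pushes some class to 6, so 23·5 + 1 = 116.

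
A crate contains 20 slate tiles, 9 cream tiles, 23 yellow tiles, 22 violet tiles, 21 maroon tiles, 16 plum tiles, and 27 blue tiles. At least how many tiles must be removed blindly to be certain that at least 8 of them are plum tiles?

In the worst case for collecting plum tiles, every non-plum tile comes out first.
There are 20 + 9 + 23 + 22 + 21 + 27 = 122 non-plum tiles altogether.
After those, each further tile must be plum, so 122 + 8 = 130 draws guarantee 8 plum tiles.

130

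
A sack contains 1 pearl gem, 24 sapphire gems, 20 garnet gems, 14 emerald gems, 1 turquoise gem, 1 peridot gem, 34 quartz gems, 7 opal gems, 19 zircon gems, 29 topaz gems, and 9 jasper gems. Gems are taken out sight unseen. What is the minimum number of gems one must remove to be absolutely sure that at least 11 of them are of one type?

The 11 types are the holes; the gems drawn are the pigeons.
To avoid 11 of any one type, the worst case takes at most 10 of each type, or every gem of a type that has fewer than 10.
That gives 1 + 10 + 10 + 10 + 1 + 1 + 10 + 7 + 10 + 10 + 9 = 79 gems with no type reaching 11.
The next gem forces some type to 11, so 79 + 1 = 80.

80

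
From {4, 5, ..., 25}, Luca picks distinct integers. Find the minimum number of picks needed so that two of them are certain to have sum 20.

A set avoiding the sum 20 can contain at most one of each pair {x, 20−x}, plus the 10 elements whose complement lies outside the range or equal to its own complement.
The integers 10, …, 25 (16 of them) are such a set: any two sum to at least 10+11 = 21 > 20.
By pigeonhole, any 17th integer completes one of the 6 pairs, so 17 choices force a sum of 20.

17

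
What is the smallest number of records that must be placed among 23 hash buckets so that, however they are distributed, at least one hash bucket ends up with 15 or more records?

323

With 322 records one could put exactly 14 in each of the 23 hash buckets, and no hash bucket would reach 15.
One more record must land in a hash bucket that already has 14, giving it 15.
So 23 × 14 + 1 = 323 records are required.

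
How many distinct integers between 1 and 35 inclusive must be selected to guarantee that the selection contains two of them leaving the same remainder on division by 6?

Pigeonhole: the 6 residue classes mod 6 are the pigeonholes.
With 6 integers one could put 1 in each residue class and have no class reach 2.
The 7th integer pushes some class to 2, so 6·1 + 1 = 7.

7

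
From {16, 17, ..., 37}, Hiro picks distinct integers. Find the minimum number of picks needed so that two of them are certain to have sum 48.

15

Two chosen integers sum to 48 exactly when both halves of some pair {x, 48−x} with 16 ≤ x ≤ 48−x ≤ 32 are chosen — 8 such pairs.
The remaining 6 elements (those with no distinct partner in range) can never complete a 48-sum, so the worst case takes all of them and one from each pair: 6 + 8 = 14.
By pigeonhole, the 15th integer has to be the second member of some pair, so 14 + 1 = 15.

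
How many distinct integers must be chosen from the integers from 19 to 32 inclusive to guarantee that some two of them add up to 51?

Group the elements by complementary pair {x, 51−x}: {19,32}, {20,31}, {21,30}, …, giving 7 two-element pairs.
Pigeonhole: treating each of those 7 groups as a pigeonhole, one can pick one integer per group — 7 integers — with no two summing to 51.
The 8th integer lands in an occupied pair, forcing a sum of 51.

8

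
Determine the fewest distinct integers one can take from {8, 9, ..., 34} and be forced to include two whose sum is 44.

A set avoiding the sum 44 can contain at most one of each pair {x, 44−x}, plus the 3 elements whose complement lies outside the range or equal to its own complement.
The integers 8, …, 22 (15 of them) are such a set: any two sum to at least 8+9 = 17 and at most 21+22 = 43 < 44.
By pigeonhole, any 16th integer completes one of the 12 pairs, so 16 choices force a sum of 44.

16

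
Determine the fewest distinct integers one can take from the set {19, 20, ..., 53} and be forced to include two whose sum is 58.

26

A set avoiding the sum 58 can contain at most one of each pair {x, 58−x}, plus the 15 elements whose complement lies outside the range or equal to its own complement.
The integers 29, …, 53 (25 of them) are such a set: any two sum to at least 29+30 = 59 > 58.
Any 26th integer completes one of the 10 pairs, so 26 choices force a sum of 58.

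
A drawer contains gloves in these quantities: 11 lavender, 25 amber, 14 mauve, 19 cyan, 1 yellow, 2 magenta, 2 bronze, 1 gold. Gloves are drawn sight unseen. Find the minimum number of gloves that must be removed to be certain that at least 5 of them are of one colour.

By pigeonhole, put each drawn glove into a box by colour. The largest draw with every box below 5 takes min(count, 4) from each colour; colours with fewer than 4 contribute all they have.
Σ min(cᵢ, 4) = 4 + 4 + 4 + 4 + 1 + 2 + 2 + 1 = 22.
Draw number 22 + 1 = 23 must push one box to 5.

23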